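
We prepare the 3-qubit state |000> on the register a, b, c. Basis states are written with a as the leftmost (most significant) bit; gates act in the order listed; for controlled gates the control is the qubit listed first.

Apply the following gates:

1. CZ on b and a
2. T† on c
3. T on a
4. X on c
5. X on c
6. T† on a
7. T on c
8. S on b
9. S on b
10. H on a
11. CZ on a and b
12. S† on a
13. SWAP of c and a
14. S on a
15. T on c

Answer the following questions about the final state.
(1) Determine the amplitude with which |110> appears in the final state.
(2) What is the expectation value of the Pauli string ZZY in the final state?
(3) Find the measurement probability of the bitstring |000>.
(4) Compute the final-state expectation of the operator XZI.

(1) The final state's coefficient on |110> equals 0.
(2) The observable ZZY averages to -sqrt(2)/2.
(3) A full measurement returns |000> with probability 1/2.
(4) In the final state, XZI has expectation 0.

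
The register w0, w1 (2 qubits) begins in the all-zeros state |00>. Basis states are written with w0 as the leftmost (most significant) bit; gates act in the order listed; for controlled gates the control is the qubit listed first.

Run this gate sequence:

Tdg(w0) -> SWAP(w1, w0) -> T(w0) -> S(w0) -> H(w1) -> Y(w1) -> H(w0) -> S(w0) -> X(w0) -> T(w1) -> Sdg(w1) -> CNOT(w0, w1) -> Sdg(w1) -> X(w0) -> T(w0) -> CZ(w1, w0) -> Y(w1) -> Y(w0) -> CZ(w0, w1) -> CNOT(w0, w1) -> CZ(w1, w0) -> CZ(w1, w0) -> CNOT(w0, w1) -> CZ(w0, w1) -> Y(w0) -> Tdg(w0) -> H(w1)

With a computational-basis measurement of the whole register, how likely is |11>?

The probability of measuring |11> is 1/4 - sqrt(2)/8. Key observation: the block from step 18 through step 25 cancels to the identity and can be dropped.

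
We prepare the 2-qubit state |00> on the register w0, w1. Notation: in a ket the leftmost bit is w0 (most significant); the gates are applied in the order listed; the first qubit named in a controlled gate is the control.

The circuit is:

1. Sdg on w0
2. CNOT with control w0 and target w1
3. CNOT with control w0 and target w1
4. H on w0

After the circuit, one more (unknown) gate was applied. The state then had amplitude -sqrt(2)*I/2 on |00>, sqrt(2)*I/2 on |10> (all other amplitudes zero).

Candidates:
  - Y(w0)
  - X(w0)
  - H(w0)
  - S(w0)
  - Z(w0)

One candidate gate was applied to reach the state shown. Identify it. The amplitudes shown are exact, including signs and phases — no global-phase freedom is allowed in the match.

It was Y(w0) that produced the state shown. Key observation: steps 2-3 multiply out to the identity, so the circuit reduces to the remaining gates.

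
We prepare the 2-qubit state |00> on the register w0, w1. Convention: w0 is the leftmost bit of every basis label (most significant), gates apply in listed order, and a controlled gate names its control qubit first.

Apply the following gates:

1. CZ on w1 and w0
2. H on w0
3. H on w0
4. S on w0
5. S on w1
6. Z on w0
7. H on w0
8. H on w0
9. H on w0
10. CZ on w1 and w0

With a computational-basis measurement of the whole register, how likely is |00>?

Outcome |00> occurs with probability 1/2.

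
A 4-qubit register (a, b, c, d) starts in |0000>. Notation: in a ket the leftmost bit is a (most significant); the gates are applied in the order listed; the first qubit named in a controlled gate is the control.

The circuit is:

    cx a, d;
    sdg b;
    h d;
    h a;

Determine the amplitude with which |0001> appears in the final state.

The amplitude on |0001> is 1/2.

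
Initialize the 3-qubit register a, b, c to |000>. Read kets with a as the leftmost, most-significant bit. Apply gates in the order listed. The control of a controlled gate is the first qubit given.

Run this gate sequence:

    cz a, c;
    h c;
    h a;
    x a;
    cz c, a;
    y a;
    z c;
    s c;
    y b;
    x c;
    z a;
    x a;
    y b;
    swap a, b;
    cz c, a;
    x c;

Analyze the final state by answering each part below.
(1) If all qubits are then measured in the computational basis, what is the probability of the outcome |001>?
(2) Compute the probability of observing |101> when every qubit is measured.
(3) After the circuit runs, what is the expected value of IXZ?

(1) Outcome |001> occurs with probability 1/4.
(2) A full measurement returns |101> with probability 0.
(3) The expectation value of IXZ is 1.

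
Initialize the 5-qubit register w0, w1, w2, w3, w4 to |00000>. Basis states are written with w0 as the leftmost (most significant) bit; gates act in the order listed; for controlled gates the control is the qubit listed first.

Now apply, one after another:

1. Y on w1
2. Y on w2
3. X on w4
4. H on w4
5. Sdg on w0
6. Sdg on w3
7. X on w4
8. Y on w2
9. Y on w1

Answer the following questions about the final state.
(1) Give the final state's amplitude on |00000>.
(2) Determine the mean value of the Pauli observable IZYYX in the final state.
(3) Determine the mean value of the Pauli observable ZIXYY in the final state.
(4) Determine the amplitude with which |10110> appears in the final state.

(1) The amplitude on |00000> is -sqrt(2)/2.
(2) The expectation value of IZYYX is 0.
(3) In the final state, ZIXYY has expectation 0.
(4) |10110> carries amplitude 0 in the final state.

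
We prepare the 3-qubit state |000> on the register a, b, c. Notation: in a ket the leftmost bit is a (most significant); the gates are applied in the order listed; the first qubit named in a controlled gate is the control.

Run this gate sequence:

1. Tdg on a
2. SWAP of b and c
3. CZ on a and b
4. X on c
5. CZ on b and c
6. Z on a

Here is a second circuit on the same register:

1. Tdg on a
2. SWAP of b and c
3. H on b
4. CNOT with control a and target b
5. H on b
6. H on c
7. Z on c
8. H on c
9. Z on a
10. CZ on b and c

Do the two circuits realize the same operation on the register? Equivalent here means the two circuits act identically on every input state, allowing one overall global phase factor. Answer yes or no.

Yes: on every input state the two circuits agree up to one overall phase factor.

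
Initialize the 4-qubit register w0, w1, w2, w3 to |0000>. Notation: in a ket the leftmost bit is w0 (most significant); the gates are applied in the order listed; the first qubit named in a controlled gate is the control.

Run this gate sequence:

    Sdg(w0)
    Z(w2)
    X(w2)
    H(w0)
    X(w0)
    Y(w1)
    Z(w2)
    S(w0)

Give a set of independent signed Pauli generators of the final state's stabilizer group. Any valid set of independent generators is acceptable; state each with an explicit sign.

One valid set of independent stabilizer generators is +YIII, -IZII, -IIZI, +IIIZ (any independent generating set of the same group is equally correct).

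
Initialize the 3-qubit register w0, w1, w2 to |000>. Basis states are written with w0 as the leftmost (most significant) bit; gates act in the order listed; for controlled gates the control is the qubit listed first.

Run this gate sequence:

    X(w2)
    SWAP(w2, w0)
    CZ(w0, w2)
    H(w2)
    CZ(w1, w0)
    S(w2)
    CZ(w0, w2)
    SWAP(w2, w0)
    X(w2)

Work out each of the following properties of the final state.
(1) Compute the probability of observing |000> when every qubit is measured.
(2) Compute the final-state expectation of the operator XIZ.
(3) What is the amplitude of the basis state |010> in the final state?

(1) Outcome |000> occurs with probability 1/2.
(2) In the final state, XIZ has expectation 0.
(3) |010> carries amplitude 0 in the final state.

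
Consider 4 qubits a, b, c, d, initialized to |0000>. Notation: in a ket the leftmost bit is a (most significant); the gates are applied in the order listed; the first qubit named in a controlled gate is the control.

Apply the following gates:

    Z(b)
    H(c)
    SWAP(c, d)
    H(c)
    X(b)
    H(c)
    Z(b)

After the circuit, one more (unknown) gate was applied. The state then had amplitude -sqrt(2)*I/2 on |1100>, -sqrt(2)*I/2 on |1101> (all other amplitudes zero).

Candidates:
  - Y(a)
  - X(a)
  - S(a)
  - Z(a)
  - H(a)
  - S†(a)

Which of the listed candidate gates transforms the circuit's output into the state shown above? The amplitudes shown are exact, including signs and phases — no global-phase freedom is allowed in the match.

The applied gate was Y(a).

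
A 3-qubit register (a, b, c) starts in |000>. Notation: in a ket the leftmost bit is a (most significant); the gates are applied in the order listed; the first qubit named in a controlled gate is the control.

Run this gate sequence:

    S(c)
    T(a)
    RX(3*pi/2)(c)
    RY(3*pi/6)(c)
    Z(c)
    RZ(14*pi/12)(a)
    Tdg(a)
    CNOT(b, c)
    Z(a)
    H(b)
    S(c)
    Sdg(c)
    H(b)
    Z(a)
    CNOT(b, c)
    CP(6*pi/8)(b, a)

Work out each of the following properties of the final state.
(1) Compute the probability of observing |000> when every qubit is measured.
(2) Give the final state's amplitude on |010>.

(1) A full measurement returns |000> with probability 1/2. Key observation: the block from step 8 through step 15 cancels to the identity and can be dropped.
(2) The amplitude on |010> is 0.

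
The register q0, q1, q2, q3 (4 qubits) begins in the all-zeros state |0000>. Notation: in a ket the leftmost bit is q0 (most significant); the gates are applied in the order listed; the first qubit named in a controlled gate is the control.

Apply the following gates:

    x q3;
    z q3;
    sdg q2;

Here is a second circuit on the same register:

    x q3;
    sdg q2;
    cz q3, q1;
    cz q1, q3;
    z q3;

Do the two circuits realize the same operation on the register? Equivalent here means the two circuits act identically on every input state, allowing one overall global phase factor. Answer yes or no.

Yes — the two circuits implement the same unitary up to a global phase.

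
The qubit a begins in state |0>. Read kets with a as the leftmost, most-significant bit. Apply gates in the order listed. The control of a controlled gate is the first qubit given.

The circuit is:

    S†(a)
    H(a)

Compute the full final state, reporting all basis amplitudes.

The resulting statevector has amplitude sqrt(2)/2 on |0>, sqrt(2)/2 on |1>.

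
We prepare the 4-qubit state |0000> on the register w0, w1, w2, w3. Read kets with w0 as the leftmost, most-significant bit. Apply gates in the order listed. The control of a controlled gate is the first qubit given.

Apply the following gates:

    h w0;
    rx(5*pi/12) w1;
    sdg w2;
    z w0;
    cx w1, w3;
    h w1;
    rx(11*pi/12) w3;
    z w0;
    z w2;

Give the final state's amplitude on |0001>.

The amplitude on |0001> is -sqrt(3)*I/4.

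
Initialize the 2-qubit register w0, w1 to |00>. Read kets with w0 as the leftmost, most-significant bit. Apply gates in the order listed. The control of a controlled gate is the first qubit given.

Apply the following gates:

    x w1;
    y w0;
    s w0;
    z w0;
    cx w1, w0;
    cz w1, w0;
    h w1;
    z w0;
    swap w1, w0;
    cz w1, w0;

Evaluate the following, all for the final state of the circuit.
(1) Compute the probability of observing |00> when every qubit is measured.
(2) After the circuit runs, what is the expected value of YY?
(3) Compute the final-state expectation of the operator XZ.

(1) A full measurement returns |00> with probability 1/2.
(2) In the final state, YY has expectation 0.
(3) The expectation value of XZ is -1.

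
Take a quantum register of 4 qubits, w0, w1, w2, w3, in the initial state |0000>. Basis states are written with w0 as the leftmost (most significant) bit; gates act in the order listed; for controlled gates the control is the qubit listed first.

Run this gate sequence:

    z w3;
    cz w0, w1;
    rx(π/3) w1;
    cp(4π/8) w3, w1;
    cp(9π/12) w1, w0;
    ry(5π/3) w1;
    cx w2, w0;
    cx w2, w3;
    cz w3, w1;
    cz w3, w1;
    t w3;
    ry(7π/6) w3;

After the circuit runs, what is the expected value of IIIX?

The observable IIIX averages to -1/2. Key observation: the block from step 9 through step 10 cancels to the identity and can be dropped.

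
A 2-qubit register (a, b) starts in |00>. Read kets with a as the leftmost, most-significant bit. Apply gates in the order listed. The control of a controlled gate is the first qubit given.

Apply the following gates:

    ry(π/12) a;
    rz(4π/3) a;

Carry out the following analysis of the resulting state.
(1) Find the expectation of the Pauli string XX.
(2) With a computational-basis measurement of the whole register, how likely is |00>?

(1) The observable XX averages to 0.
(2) A full measurement returns |00> with probability sqrt(2)/8 + sqrt(6)/8 + 1/2.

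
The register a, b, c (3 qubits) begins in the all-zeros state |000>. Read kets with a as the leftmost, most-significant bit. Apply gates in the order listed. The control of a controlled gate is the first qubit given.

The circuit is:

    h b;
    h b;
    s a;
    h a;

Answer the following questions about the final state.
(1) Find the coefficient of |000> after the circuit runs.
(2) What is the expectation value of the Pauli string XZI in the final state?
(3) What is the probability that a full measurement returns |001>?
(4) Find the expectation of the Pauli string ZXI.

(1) The amplitude on |000> is sqrt(2)/2. Key observation: steps 1-2 multiply out to the identity, so the circuit reduces to the remaining gates.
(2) In the final state, XZI has expectation 1.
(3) A full measurement returns |001> with probability 0.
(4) In the final state, ZXI has expectation 0.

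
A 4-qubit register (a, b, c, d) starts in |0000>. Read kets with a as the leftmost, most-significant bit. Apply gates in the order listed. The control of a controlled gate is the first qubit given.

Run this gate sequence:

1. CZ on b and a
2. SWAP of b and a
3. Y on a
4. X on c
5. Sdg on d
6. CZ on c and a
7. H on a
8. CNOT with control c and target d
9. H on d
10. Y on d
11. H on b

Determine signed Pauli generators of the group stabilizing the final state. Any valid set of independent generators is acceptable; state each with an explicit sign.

The final state is stabilized by the group generated by -XIII, +IXII, +IIIX, -IIZI; other independent generating sets are equally valid.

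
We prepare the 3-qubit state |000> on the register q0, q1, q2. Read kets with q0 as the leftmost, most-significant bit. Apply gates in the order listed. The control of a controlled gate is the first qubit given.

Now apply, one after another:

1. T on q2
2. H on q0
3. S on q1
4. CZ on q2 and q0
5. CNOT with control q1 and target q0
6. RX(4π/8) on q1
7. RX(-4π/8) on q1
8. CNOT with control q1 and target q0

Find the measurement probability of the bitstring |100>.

A full measurement returns |100> with probability 1/2. Key observation: the block from step 5 through step 8 cancels to the identity and can be dropped.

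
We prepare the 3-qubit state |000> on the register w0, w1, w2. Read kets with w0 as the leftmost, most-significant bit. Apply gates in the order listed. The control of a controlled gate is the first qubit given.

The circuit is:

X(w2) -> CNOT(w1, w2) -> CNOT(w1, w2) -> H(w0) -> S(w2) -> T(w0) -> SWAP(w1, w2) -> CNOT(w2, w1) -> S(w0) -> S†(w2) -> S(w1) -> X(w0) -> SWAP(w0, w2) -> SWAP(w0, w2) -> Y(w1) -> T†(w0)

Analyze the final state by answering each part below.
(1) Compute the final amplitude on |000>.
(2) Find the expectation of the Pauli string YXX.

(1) |000> carries amplitude -sqrt(2)*exp(I*pi/4)/2 in the final state.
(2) The observable YXX averages to 0.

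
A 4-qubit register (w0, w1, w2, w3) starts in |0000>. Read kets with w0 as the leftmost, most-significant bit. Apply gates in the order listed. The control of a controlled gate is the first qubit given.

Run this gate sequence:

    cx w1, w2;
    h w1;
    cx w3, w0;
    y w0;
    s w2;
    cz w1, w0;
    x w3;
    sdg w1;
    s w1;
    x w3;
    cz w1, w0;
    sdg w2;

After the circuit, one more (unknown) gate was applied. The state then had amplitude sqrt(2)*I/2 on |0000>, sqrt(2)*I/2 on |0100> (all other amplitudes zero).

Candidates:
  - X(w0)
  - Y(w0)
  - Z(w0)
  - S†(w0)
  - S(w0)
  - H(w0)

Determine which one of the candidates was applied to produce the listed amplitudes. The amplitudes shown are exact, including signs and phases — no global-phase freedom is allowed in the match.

It was X(w0) that produced the state shown.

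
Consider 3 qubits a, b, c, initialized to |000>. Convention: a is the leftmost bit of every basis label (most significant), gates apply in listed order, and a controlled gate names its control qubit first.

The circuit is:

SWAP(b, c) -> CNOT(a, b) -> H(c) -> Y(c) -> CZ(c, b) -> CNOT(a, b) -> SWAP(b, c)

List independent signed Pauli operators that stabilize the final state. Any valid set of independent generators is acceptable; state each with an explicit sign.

The stabilizer group can be generated by -IXI, +ZII, +IIZ, among other valid generating sets.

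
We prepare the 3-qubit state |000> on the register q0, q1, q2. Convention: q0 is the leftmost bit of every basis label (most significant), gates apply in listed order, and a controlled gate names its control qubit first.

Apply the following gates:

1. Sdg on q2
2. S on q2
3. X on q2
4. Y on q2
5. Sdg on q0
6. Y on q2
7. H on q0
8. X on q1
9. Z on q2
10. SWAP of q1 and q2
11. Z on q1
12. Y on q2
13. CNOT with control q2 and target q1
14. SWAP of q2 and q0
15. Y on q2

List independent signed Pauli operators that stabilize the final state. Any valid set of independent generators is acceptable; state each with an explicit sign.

The stabilizer group can be generated by -IIX, +ZII, -IZI, among other valid generating sets.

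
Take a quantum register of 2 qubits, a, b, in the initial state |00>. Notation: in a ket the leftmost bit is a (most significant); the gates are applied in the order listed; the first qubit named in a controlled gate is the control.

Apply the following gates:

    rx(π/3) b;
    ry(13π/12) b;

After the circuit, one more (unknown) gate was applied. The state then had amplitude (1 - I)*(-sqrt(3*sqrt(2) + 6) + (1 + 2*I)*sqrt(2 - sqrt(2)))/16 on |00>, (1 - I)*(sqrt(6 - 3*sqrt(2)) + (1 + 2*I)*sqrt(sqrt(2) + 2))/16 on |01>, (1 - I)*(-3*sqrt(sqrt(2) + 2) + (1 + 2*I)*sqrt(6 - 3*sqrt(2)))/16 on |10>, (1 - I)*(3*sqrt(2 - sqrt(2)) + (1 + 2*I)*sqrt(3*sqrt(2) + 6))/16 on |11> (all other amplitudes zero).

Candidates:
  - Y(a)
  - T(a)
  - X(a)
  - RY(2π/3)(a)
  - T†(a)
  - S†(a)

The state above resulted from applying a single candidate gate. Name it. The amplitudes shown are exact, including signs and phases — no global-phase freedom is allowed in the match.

It was RY(2π/3)(a) that produced the state shown.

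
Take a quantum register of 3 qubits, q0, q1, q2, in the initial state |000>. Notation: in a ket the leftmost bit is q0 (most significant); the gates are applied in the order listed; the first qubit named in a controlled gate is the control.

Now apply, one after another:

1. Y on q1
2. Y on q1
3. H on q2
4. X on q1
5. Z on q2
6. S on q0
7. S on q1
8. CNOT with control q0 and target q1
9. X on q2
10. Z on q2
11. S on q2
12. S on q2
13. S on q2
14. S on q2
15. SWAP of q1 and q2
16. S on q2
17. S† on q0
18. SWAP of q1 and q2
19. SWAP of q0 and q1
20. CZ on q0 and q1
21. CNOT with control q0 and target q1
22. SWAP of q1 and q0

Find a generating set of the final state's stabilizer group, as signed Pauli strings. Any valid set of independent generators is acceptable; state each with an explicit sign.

One valid set of independent stabilizer generators is +IIX, -ZII, -IZI (any independent generating set of the same group is equally correct).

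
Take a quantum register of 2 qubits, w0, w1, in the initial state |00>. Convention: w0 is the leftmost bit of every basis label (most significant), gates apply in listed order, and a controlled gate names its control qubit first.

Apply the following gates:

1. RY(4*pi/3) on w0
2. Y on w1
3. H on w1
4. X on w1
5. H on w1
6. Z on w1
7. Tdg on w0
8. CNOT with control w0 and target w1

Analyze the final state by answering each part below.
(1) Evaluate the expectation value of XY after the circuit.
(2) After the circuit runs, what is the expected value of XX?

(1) The observable XY averages to -sqrt(6)/4. Key observation: the block from step 3 through step 6 cancels to the identity and can be dropped.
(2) In the final state, XX has expectation -sqrt(6)/4.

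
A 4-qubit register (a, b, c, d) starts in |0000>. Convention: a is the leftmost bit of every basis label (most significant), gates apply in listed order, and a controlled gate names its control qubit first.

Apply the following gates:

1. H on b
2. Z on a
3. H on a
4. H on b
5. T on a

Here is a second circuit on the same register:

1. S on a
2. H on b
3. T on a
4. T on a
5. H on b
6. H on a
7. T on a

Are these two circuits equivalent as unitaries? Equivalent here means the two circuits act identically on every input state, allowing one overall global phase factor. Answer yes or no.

Yes: on every input state the two circuits agree up to one overall phase factor.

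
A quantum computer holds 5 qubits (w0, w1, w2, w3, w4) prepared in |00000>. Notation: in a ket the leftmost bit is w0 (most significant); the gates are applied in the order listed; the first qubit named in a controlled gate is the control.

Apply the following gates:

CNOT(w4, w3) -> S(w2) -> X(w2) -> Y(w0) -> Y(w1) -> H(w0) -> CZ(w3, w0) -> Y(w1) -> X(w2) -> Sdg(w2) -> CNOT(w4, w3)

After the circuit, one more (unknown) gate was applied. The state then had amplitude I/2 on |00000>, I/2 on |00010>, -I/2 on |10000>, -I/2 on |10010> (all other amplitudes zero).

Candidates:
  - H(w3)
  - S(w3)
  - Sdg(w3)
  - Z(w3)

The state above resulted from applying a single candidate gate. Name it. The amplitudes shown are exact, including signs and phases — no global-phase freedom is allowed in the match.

The unique candidate consistent with the amplitudes is H(w3).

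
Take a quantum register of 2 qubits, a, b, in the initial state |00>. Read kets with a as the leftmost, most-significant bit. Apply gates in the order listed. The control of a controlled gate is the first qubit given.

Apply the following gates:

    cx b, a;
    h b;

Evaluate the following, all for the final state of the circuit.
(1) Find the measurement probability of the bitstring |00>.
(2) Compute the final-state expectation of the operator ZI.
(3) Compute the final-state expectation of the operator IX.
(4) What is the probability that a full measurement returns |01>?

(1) The probability of measuring |00> is 1/2.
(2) In the final state, ZI has expectation 1.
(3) In the final state, IX has expectation 1.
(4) A full measurement returns |01> with probability 1/2.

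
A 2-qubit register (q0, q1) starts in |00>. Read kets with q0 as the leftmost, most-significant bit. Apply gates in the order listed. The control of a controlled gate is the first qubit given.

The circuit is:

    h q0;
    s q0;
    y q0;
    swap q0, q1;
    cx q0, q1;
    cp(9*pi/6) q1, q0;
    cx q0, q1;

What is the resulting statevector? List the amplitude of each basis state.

The final amplitudes are sqrt(2)/2 on |00>, sqrt(2)*I/2 on |01>, 0 on |10>, 0 on |11>.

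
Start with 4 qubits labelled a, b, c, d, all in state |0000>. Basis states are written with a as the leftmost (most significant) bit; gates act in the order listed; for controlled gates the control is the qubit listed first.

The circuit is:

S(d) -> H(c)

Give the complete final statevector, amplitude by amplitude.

The resulting statevector has amplitude sqrt(2)/2 on |0000>, sqrt(2)/2 on |0010>, and 0 on every other basis state.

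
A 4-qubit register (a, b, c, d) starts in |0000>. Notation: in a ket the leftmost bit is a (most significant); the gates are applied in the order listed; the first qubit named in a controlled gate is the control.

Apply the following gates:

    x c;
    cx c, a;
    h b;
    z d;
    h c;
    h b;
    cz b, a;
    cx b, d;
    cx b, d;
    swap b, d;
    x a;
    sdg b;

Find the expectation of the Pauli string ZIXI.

The observable ZIXI averages to -1.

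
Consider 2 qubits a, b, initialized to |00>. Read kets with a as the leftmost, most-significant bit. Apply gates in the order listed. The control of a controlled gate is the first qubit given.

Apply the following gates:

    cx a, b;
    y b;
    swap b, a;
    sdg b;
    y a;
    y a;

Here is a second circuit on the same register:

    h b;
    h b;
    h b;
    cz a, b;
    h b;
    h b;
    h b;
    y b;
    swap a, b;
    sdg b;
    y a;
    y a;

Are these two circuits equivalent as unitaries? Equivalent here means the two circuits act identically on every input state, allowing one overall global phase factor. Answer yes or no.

Yes — the two circuits implement the same unitary up to a global phase.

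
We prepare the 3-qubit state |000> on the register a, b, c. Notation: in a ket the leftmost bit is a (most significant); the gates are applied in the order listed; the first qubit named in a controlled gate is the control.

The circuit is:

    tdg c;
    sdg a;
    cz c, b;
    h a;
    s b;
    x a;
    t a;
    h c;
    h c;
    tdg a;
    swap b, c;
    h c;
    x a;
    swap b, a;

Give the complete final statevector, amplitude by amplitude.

The final amplitudes are 1/2 on |000>, 1/2 on |001>, 1/2 on |010>, 1/2 on |011>, 0 on |100>, 0 on |101>, 0 on |110>, 0 on |111>. Key observation: steps 7-10 multiply out to the identity, so the circuit reduces to the remaining gates.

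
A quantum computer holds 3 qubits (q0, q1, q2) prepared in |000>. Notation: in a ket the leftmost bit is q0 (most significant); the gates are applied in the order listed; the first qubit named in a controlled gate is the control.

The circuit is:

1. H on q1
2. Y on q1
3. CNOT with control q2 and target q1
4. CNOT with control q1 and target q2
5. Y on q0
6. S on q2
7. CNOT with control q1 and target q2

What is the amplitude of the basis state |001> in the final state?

The amplitude on |001> is 0.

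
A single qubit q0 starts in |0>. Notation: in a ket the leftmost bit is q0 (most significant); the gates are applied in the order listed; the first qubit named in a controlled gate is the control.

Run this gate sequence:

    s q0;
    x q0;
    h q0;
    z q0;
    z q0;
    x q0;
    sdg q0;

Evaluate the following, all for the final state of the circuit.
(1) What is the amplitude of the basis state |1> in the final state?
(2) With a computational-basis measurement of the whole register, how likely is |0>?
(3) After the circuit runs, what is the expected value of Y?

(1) The amplitude on |1> is -sqrt(2)*I/2.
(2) Outcome |0> occurs with probability 1/2.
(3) In the final state, Y has expectation 1.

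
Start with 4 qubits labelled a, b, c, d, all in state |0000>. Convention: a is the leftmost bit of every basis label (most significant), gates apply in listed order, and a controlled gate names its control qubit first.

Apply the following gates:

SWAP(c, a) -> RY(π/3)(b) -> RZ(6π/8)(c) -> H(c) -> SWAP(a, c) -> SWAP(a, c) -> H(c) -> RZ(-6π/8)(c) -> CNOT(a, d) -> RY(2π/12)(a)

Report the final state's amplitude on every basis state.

After the circuit, the state carries amplitude sqrt(6)/8 + 3*sqrt(2)/8 on |0000>, sqrt(2)/8 + sqrt(6)/8 on |0100>, -sqrt(6)/8 + 3*sqrt(2)/8 on |1000>, -sqrt(2)/8 + sqrt(6)/8 on |1100>, and 0 on every other basis state.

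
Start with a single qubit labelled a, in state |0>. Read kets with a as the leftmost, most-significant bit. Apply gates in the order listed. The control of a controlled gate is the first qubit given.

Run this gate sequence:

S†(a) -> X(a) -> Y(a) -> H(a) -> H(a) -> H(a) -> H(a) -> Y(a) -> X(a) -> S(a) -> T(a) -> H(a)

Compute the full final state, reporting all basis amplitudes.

The final amplitudes are sqrt(2)/2 on |0>, sqrt(2)/2 on |1>. Key observation: steps 2-9 multiply out to the identity, so the circuit reduces to the remaining gates.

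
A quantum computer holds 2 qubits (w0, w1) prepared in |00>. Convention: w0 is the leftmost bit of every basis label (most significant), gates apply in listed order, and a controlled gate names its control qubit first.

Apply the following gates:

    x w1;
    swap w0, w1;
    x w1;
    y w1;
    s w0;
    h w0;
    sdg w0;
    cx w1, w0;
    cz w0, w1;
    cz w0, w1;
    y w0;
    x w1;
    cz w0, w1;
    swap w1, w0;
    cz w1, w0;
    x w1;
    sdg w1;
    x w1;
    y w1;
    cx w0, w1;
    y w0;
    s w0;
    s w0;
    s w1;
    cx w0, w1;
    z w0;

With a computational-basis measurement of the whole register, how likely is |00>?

Outcome |00> occurs with probability 1/2.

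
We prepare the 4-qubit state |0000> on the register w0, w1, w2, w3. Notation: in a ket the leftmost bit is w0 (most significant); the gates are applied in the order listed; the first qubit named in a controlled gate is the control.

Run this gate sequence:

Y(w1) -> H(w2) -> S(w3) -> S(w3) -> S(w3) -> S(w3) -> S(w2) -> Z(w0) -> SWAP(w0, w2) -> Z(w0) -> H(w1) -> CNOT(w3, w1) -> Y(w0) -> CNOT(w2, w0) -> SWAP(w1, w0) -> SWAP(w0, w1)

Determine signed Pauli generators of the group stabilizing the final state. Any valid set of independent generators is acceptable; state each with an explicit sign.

The final state is stabilized by the group generated by -YIII, -IXII, +IIZI, +IIIZ; other independent generating sets are equally valid. Key observation: the block from step 3 through step 6 cancels to the identity and can be dropped.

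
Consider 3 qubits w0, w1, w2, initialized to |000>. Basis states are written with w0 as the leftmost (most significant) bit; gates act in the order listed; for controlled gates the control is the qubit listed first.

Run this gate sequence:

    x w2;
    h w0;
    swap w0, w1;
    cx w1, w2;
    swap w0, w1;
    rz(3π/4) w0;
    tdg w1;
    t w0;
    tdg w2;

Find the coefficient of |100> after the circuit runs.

|100> carries amplitude sqrt(2)*exp(5*I*pi/8)/2 in the final state.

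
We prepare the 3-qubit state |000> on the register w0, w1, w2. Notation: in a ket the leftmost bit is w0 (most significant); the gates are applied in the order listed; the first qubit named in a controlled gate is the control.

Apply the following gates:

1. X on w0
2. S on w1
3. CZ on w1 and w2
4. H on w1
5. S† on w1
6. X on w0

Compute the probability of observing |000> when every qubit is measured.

The probability of measuring |000> is 1/2.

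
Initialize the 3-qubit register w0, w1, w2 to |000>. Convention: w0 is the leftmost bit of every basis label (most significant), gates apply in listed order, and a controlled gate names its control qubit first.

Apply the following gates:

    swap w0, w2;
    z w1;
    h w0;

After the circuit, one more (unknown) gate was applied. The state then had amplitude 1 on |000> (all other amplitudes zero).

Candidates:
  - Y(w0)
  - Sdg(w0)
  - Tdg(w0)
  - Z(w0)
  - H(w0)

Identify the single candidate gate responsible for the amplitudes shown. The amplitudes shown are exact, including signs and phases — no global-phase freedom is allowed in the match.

The unique candidate consistent with the amplitudes is H(w0).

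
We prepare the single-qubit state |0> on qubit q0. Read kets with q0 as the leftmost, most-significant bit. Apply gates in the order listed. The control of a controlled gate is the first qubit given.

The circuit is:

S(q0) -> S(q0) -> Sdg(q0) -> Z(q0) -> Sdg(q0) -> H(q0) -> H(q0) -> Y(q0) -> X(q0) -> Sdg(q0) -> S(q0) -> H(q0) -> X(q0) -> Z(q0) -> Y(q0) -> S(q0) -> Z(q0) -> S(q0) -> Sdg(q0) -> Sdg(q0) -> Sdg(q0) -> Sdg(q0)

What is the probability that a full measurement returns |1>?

The probability of measuring |1> is 1/2.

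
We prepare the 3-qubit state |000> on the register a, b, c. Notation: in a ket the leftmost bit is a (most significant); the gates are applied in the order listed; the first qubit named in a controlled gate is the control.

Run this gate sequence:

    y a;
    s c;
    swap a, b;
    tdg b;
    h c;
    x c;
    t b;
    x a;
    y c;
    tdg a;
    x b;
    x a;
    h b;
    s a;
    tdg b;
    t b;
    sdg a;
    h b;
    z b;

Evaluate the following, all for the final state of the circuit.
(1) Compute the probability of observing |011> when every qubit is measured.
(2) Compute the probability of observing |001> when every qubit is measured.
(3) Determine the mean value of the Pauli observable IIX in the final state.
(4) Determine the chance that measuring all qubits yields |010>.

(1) Outcome |011> occurs with probability 0. Key observation: gates 13-18 undo each other exactly, leaving only the rest of the circuit to track.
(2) The probability of measuring |001> is 1/2.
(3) In the final state, IIX has expectation -1.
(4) Outcome |010> occurs with probability 0.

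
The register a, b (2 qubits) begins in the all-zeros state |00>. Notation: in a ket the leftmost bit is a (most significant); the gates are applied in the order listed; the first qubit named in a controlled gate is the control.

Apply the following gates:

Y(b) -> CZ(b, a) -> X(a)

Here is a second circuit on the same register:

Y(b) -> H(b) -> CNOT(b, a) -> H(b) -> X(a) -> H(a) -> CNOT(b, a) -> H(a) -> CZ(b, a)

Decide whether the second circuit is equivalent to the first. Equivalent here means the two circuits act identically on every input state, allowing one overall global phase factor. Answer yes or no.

No, they are not equivalent — no single phase factor reconciles the two unitaries.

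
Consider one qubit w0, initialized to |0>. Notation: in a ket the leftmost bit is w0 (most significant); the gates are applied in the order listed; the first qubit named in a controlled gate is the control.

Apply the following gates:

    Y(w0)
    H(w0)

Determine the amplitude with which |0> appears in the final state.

The final state's coefficient on |0> equals sqrt(2)*I/2.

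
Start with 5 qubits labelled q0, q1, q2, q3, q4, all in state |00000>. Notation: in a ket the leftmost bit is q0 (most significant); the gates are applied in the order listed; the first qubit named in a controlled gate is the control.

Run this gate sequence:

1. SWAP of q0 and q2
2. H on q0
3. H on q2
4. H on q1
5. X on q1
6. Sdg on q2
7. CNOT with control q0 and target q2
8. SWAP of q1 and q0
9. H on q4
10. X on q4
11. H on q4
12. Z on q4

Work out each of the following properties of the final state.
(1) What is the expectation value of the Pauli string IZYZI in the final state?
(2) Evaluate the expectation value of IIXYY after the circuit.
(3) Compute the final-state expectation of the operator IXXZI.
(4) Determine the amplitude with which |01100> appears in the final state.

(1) In the final state, IZYZI has expectation -1. Key observation: gates 9-12 undo each other exactly, leaving only the rest of the circuit to track.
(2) The observable IIXYY averages to 0.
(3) The expectation value of IXXZI is 1.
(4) |01100> carries amplitude sqrt(2)/4 in the final state.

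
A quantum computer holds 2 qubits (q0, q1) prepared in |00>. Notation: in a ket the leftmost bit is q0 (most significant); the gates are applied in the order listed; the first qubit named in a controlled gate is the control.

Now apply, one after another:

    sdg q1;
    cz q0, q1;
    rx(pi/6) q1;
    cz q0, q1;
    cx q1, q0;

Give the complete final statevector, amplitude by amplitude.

The resulting statevector has amplitude sqrt(2)/4 + sqrt(6)/4 on |00>, 0 on |01>, 0 on |10>, I*(-sqrt(6) + sqrt(2))/4 on |11>.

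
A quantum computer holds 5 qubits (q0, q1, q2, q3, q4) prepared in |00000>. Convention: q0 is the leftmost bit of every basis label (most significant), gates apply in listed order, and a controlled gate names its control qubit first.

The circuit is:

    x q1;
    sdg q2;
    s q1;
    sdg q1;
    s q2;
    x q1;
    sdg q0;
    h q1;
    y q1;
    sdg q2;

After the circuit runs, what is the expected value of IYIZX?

The observable IYIZX averages to 0. Key observation: steps 1-6 multiply out to the identity, so the circuit reduces to the remaining gates.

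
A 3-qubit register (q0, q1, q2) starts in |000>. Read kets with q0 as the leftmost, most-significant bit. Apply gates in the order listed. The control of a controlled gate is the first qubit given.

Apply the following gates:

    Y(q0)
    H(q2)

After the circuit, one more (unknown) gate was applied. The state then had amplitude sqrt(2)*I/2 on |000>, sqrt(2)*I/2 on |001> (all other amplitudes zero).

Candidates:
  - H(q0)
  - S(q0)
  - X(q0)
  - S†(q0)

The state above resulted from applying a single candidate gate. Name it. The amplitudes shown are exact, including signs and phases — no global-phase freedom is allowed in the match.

The unique candidate consistent with the amplitudes is X(q0).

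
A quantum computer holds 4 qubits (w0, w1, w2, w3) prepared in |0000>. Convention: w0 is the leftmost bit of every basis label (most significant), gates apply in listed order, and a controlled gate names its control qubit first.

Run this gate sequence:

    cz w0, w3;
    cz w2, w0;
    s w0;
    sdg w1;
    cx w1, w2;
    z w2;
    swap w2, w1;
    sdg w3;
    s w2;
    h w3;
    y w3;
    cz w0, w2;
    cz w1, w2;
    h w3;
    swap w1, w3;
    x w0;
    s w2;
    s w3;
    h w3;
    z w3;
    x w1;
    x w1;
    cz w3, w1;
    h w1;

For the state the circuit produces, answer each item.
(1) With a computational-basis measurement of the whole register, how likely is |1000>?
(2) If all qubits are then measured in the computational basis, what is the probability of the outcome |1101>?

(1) Outcome |1000> occurs with probability 1/4.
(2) The probability of measuring |1101> is 1/4.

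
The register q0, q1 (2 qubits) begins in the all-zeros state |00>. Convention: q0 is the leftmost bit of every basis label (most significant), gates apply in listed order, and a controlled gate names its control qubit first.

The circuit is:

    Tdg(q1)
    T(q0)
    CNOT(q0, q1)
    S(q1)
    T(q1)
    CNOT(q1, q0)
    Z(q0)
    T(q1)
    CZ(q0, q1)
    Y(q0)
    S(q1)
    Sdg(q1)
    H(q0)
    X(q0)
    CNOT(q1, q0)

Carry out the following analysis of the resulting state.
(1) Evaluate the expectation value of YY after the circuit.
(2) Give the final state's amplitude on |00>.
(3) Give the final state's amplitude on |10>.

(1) The observable YY averages to 0. Key observation: the block from step 11 through step 12 cancels to the identity and can be dropped.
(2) |00> carries amplitude -sqrt(2)*I/2 in the final state.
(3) The amplitude on |10> is sqrt(2)*I/2.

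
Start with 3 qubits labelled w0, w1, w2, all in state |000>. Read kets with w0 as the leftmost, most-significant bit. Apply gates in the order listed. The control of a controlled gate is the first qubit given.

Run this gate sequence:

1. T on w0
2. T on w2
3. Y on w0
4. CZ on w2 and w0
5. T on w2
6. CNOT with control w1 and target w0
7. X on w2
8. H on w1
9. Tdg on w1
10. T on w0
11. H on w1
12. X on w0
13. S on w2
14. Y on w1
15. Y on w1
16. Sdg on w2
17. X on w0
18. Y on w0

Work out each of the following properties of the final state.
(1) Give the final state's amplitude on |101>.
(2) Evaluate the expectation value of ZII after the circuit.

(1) The final state's coefficient on |101> equals 0.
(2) The expectation value of ZII is 1.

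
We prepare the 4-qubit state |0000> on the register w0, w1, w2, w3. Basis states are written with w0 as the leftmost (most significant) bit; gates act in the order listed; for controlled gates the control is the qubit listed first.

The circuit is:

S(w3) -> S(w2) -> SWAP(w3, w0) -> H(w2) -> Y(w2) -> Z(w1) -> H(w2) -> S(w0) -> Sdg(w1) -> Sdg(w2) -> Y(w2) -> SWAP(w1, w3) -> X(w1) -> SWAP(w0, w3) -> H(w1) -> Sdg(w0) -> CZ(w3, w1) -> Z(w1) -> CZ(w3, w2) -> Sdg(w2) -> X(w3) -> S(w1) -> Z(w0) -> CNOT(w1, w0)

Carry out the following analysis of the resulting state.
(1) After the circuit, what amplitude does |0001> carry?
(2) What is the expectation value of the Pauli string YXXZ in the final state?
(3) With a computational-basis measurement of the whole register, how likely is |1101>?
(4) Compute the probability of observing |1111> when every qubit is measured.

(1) |0001> carries amplitude sqrt(2)*I/2 in the final state.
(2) The expectation value of YXXZ is 0.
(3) The probability of measuring |1101> is 1/2.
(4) A full measurement returns |1111> with probability 0.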